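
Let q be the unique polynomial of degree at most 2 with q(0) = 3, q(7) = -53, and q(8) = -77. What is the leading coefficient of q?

-2

Write q(t) = at^2 + bt + c. Substituting each data point gives a linear system:
  c = 3
  49a + 7b + c = -53
  64a + 8b + c = -77
Solving the system yields a = -2, b = 6, c = 3.
So q(t) = -2t^2 + 6t + 3.
The leading coefficient is -2.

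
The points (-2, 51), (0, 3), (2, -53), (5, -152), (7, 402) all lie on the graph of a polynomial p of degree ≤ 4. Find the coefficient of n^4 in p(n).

Write p(n) = an^4 + bn^3 + cn^2 + dn + e. Substituting each data point gives a linear system:
  16a - 8b + 4c - 2d + e = 51
  e = 3
  16a + 8b + 4c + 2d + e = -53
  625a + 125b + 25c + 5d + e = -152
  2401a + 343b + 49c + 7d + e = 402
Solving the system yields a = 1, b = -5, c = -5, d = -6, e = 3.
So p(n) = n^4 - 5n^3 - 5n^2 - 6n + 3.
The leading coefficient is 1.

1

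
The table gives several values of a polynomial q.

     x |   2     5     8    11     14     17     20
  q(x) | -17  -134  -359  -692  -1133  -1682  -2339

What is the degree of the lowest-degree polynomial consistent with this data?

2

Forward differences of the values at x = 2, 5, 8, 11, 14, 17, 20:
  q  : -17  -134  -359  -692  -1133  -1682  -2339
  Δ  : -117  -225  -333  -441  -549  -657
  Δ^2: -108  -108  -108  -108  -108
  Δ^3: 0  0  0  0
  Δ^4: 0  0  0
  Δ^5: 0  0
  Δ^6: 0
The second differences are constant (-108) and nonzero, while all higher differences vanish, so the minimal degree is 2.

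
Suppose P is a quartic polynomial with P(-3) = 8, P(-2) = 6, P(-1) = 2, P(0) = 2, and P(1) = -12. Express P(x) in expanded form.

Write P(x) = ax^4 + bx^3 + cx^2 + dx + e. Substituting each data point gives a linear system:
  81a - 27b + 9c - 3d + e = 8
  16a - 8b + 4c - 2d + e = 6
  a - b + c - d + e = 2
  e = 2
  a + b + c + d + e = -12
Solving the system yields a = -1, b = -5, c = -6, d = -2, e = 2.
So P(x) = -x⁴ - 5x³ - 6x² - 2x + 2.
Check: P(1) = -12. ✓

P(x) = -x^4 - 5x^3 - 6x^2 - 2x + 2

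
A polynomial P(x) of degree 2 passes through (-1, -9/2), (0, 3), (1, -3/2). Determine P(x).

P(x) = -6x^2 + (3/2)x + 3

Using the Lagrange interpolation formula with nodes -1, 0, 1:
  L_0(x) = x(x - 1) / 2
  L_1(x) = (x + 1)(x - 1) / -1
  L_2(x) = (x + 1)x / 2
Then P(x) = -9/2·L_0(x) + 3·L_1(x) - 3/2·L_2(x).
Expanding and collecting terms gives P(x) = -6x^2 + (3/2)x + 3.
Check: P(1) = -3/2. ✓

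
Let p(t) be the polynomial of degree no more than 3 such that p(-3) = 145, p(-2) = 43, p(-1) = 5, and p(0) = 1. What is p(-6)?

Using the Lagrange interpolation formula with nodes -3, -2, -1, 0:
  L_0(t) = (t + 2)(t + 1)t / -6
  L_1(t) = (t + 3)(t + 1)t / 2
  L_2(t) = (t + 3)(t + 2)t / -2
  L_3(t) = (t + 3)(t + 2)(t + 1) / 6
Then p(t) = 145·L_0(t) + 43·L_1(t) + 5·L_2(t) + 1·L_3(t).
Expanding and collecting terms gives p(t) = -5t³ + 2t² + 3t + 1.
Evaluating at t = -6: p(-6) = 1135.

1135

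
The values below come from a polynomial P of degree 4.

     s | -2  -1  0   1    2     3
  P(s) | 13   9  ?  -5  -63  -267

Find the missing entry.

On equispaced nodes a degree-4 polynomial has vanishing fifth forward difference, so
  - P(-2) + 5·P(-1) - 10·P(0) + 10·P(1) - 5·P(2) + P(3) = 0.
Substituting the known values and solving for P(0):
  -10·P(0) = -30
  P(0) = 3.

3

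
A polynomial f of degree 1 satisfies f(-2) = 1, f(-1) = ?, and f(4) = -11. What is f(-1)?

-1

The 2 known points determine the degree-1 polynomial uniquely.
Write f(u) = au + b. Substituting each data point gives a linear system:
  -2a + b = 1
  4a + b = -11
Solving the system yields a = -2, b = -3.
So f(u) = -2u - 3.
Then f(-1) = -1.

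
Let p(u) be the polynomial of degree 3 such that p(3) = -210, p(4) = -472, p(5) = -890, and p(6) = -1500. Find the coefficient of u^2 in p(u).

Write p(u) = au^3 + bu^2 + cu + d. Substituting each data point gives a linear system:
  27a + 9b + 3c + d = -210
  64a + 16b + 4c + d = -472
  125a + 25b + 5c + d = -890
  216a + 36b + 6c + d = -1500
Solving the system yields a = -6, b = -6, c = 2, d = 0.
So p(u) = -6u³ - 6u² + 2u.
The coefficient of u^2 is -6.

-6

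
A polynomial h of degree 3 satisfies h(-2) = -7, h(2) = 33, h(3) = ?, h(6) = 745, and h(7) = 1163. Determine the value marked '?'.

The 4 known points determine the degree-3 polynomial uniquely.
Write h(x) = ax^3 + bx^2 + cx + d. Substituting each data point gives a linear system:
  -8a + 4b - 2c + d = -7
  8a + 4b + 2c + d = 33
  216a + 36b + 6c + d = 745
  343a + 49b + 7c + d = 1163
Solving the system yields a = 3, b = 3, c = -2, d = 1.
So h(x) = 3x³ + 3x² - 2x + 1.
Then h(3) = 103.

103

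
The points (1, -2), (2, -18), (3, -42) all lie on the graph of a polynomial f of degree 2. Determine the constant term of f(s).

Write f(s) = as^2 + bs + c. Substituting each data point gives a linear system:
  a + b + c = -2
  4a + 2b + c = -18
  9a + 3b + c = -42
Solving the system yields a = -4, b = -4, c = 6.
So f(s) = -4s² - 4s + 6.
The constant term is 6.

6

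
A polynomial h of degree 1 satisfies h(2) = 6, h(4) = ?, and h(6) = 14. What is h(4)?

The 2 known points determine the degree-1 polynomial uniquely.
Write h(n) = an + b. Substituting each data point gives a linear system:
  2a + b = 6
  6a + b = 14
Solving the system yields a = 2, b = 2.
So h(n) = 2n + 2.
Then h(4) = 10.

10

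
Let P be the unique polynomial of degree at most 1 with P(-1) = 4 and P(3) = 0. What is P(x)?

P(x) = -x + 3

Using the Lagrange interpolation formula with nodes -1, 3:
  L_0(x) = (x - 3) / -4
  L_1(x) = (x + 1) / 4
Then P(x) = 4·L_0(x) + 0·L_1(x).
Expanding and collecting terms gives P(x) = -x + 3.
Check: P(3) = 0. ✓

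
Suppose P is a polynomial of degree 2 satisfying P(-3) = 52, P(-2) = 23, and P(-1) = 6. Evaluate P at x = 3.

58

Forward differences of the values at x = -3, -2, -1:
  P  : 52  23  6
  Δ  : -29  -17
  Δ^2: 12
The second differences are constant, confirming degree 2.
Interpolating (Newton forward form) and evaluating at x = 3 gives P(3) = 58.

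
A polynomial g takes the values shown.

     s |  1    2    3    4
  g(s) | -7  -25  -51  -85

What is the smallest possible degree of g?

2

Forward differences of the values at s = 1, 2, 3, 4:
  g  : -7  -25  -51  -85
  Δ  : -18  -26  -34
  Δ^2: -8  -8
  Δ^3: 0
The second differences are constant (-8) and nonzero, while all higher differences vanish, so the minimal degree is 2.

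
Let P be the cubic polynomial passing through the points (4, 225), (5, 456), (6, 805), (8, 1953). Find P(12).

Write P(x) = ax^3 + bx^2 + cx + d. Substituting each data point gives a linear system:
  64a + 16b + 4c + d = 225
  125a + 25b + 5c + d = 456
  216a + 36b + 6c + d = 805
  512a + 64b + 8c + d = 1953
Solving the system yields a = 4, b = -1, c = -4, d = 1.
So P(x) = 4x³ - x² - 4x + 1.
Then P(12) = 6721.

6721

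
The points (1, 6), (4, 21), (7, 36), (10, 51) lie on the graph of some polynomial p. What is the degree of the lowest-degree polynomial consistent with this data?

Forward differences of the values at s = 1, 4, 7, 10:
  p  : 6  21  36  51
  Δ  : 15  15  15
  Δ^2: 0  0
  Δ^3: 0
The first differences are constant (15) and nonzero, while all higher differences vanish, so the minimal degree is 1.

1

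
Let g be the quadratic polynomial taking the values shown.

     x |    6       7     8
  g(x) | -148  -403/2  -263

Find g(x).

g(x) = -4x^2 - (3/2)x + 5

Write g(x) = ax^2 + bx + c. Substituting each data point gives a linear system:
  36a + 6b + c = -148
  49a + 7b + c = -403/2
  64a + 8b + c = -263
Solving the system yields a = -4, b = -3/2, c = 5.
So g(x) = -4x² - (3/2)x + 5.
Check: g(7) = -403/2. ✓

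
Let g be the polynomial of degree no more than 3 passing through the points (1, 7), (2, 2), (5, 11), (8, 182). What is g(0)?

6

Write g(x) = ax^3 + bx^2 + cx + d. Substituting each data point gives a linear system:
  a + b + c + d = 7
  8a + 4b + 2c + d = 2
  125a + 25b + 5c + d = 11
  512a + 64b + 8c + d = 182
Solving the system yields a = 1, b = -6, c = 6, d = 6.
So g(x) = x^3 - 6x^2 + 6x + 6.
Then g(0) = 6.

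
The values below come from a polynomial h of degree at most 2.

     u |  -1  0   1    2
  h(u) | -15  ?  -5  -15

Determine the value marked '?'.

-5

The 3 known points determine the degree-2 polynomial uniquely.
Write h(u) = au^2 + bu + c. Substituting each data point gives a linear system:
  a - b + c = -15
  a + b + c = -5
  4a + 2b + c = -15
Solving the system yields a = -5, b = 5, c = -5.
So h(u) = -5u² + 5u - 5.
Then h(0) = -5.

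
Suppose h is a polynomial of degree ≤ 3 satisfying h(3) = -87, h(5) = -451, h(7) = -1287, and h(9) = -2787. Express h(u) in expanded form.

Using the Lagrange interpolation formula with nodes 3, 5, 7, 9:
  L_0(u) = (u - 5)(u - 7)(u - 9) / -48
  L_1(u) = (u - 3)(u - 7)(u - 9) / 16
  L_2(u) = (u - 3)(u - 5)(u - 9) / -16
  L_3(u) = (u - 3)(u - 5)(u - 7) / 48
Then h(u) = -87·L_0(u) - 451·L_1(u) - 1287·L_2(u) - 2787·L_3(u).
Expanding and collecting terms gives h(u) = -4u³ + u² + 6u - 6.
Check: h(3) = -87. ✓

h(u) = -4u^3 + u^2 + 6u - 6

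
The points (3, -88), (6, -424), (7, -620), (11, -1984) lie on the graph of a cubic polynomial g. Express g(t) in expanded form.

g(t) = -t^3 - 5t^2 - 4t - 4

Write g(t) = at^3 + bt^2 + ct + d. Substituting each data point gives a linear system:
  27a + 9b + 3c + d = -88
  216a + 36b + 6c + d = -424
  343a + 49b + 7c + d = -620
  1331a + 121b + 11c + d = -1984
Solving the system yields a = -1, b = -5, c = -4, d = -4.
So g(t) = -t^3 - 5t^2 - 4t - 4.
Check: g(3) = -88. ✓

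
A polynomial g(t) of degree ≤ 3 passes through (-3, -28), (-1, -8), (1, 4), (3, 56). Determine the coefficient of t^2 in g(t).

Write g(t) = at^3 + bt^2 + ct + d. Substituting each data point gives a linear system:
  -27a + 9b - 3c + d = -28
  -a + b - c + d = -8
  a + b + c + d = 4
  27a + 9b + 3c + d = 56
Solving the system yields a = 1, b = 2, c = 5, d = -4.
So g(t) = t³ + 2t² + 5t - 4.
The coefficient of t^2 is 2.

2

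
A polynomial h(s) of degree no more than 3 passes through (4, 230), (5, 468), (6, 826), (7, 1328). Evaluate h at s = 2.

Using the Lagrange interpolation formula with nodes 4, 5, 6, 7:
  L_0(s) = (s - 5)(s - 6)(s - 7) / -6
  L_1(s) = (s - 4)(s - 6)(s - 7) / 2
  L_2(s) = (s - 4)(s - 5)(s - 7) / -2
  L_3(s) = (s - 4)(s - 5)(s - 6) / 6
Then h(s) = 230·L_0(s) + 468·L_1(s) + 826·L_2(s) + 1328·L_3(s).
Expanding and collecting terms gives h(s) = 4s^3 - 6s - 2.
Evaluating at s = 2: h(2) = 18.

18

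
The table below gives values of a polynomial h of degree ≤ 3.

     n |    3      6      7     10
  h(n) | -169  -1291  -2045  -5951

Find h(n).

h(n) = -6n^3 + n^2 - 5n - 1

Write h(n) = an^3 + bn^2 + cn + d. Substituting each data point gives a linear system:
  27a + 9b + 3c + d = -169
  216a + 36b + 6c + d = -1291
  343a + 49b + 7c + d = -2045
  1000a + 100b + 10c + d = -5951
Solving the system yields a = -6, b = 1, c = -5, d = -1.
So h(n) = -6n³ + n² - 5n - 1.
Check: h(10) = -5951. ✓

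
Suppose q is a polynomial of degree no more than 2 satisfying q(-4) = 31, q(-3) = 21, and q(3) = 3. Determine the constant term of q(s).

Write q(s) = as^2 + bs + c. Substituting each data point gives a linear system:
  16a - 4b + c = 31
  9a - 3b + c = 21
  9a + 3b + c = 3
Solving the system yields a = 1, b = -3, c = 3.
So q(s) = s^2 - 3s + 3.
The constant term is 3.

3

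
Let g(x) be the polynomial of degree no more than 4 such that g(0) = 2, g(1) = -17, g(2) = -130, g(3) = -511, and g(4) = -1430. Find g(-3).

-205

Write g(x) = ax^4 + bx^3 + cx^2 + dx + e. Substituting each data point gives a linear system:
  e = 2
  a + b + c + d + e = -17
  16a + 8b + 4c + 2d + e = -130
  81a + 27b + 9c + 3d + e = -511
  256a + 64b + 16c + 4d + e = -1430
Solving the system yields a = -4, b = -5, c = -4, d = -6, e = 2.
So g(x) = -4x^4 - 5x^3 - 4x^2 - 6x + 2.
Then g(-3) = -205.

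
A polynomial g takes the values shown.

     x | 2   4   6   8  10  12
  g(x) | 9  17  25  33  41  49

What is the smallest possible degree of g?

1

Forward differences of the values at x = 2, 4, 6, 8, 10, 12:
  g  : 9  17  25  33  41  49
  Δ  : 8  8  8  8  8
  Δ^2: 0  0  0  0
  Δ^3: 0  0  0
  Δ^4: 0  0
  Δ^5: 0
The first differences are constant (8) and nonzero, while all higher differences vanish, so the minimal degree is 1.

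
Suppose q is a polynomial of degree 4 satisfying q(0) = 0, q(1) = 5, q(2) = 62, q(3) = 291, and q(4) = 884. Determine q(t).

Write q(t) = at^4 + bt^3 + ct^2 + dt + e. Substituting each data point gives a linear system:
  e = 0
  a + b + c + d + e = 5
  16a + 8b + 4c + 2d + e = 62
  81a + 27b + 9c + 3d + e = 291
  256a + 64b + 16c + 4d + e = 884
Solving the system yields a = 3, b = 2, c = -1, d = 1, e = 0.
So q(t) = 3t⁴ + 2t³ - t² + t.
Check: q(4) = 884. ✓

q(t) = 3t^4 + 2t^3 - t^2 + t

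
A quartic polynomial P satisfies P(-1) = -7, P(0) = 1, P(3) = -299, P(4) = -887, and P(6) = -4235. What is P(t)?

Write P(t) = at^4 + bt^3 + ct^2 + dt + e. Substituting each data point gives a linear system:
  a - b + c - d + e = -7
  e = 1
  81a + 27b + 9c + 3d + e = -299
  256a + 64b + 16c + 4d + e = -887
  1296a + 216b + 36c + 6d + e = -4235
Solving the system yields a = -3, b = -1, c = -4, d = 2, e = 1.
So P(t) = -3t^4 - t^3 - 4t^2 + 2t + 1.
Check: P(3) = -299. ✓

P(t) = -3t^4 - t^3 - 4t^2 + 2t + 1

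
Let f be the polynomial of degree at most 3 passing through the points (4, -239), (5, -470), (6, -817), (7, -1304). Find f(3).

Using the Lagrange interpolation formula with nodes 4, 5, 6, 7:
  L_0(u) = (u - 5)(u - 6)(u - 7) / -6
  L_1(u) = (u - 4)(u - 6)(u - 7) / 2
  L_2(u) = (u - 4)(u - 5)(u - 7) / -2
  L_3(u) = (u - 4)(u - 5)(u - 6) / 6
Then f(u) = -239·L_0(u) - 470·L_1(u) - 817·L_2(u) - 1304·L_3(u).
Expanding and collecting terms gives f(u) = -4u³ + 2u² - 5u + 5.
Evaluating at u = 3: f(3) = -100.

-100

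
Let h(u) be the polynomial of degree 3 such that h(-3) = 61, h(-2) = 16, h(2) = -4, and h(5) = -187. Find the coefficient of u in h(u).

3

Write h(u) = au^3 + bu^2 + cu + d. Substituting each data point gives a linear system:
  -27a + 9b - 3c + d = 61
  -8a + 4b - 2c + d = 16
  8a + 4b + 2c + d = -4
  125a + 25b + 5c + d = -187
Solving the system yields a = -2, b = 2, c = 3, d = -2.
So h(u) = -2u^3 + 2u^2 + 3u - 2.
The coefficient of u is 3.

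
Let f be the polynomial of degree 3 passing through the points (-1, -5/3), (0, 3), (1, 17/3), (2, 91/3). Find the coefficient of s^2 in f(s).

-1

Write f(s) = as^3 + bs^2 + cs + d. Substituting each data point gives a linear system:
  -a + b - c + d = -5/3
  d = 3
  a + b + c + d = 17/3
  8a + 4b + 2c + d = 91/3
Solving the system yields a = 4, b = -1, c = -1/3, d = 3.
So f(s) = 4s³ - s² - (1/3)s + 3.
The coefficient of s^2 is -1.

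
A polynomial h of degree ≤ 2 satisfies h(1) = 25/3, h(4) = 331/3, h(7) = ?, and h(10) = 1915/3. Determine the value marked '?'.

The 3 known points determine the degree-2 polynomial uniquely.
Write h(t) = at^2 + bt + c. Substituting each data point gives a linear system:
  a + b + c = 25/3
  16a + 4b + c = 331/3
  100a + 10b + c = 1915/3
Solving the system yields a = 6, b = 4, c = -5/3.
So h(t) = 6t^2 + 4t - 5/3.
Then h(7) = 961/3.

961/3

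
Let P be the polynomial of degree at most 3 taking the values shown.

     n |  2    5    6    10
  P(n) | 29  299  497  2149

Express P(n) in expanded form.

P(n) = 2n^3 + n^2 + 5n - 1

Write P(n) = an^3 + bn^2 + cn + d. Substituting each data point gives a linear system:
  8a + 4b + 2c + d = 29
  125a + 25b + 5c + d = 299
  216a + 36b + 6c + d = 497
  1000a + 100b + 10c + d = 2149
Solving the system yields a = 2, b = 1, c = 5, d = -1.
So P(n) = 2n^3 + n^2 + 5n - 1.
Check: P(10) = 2149. ✓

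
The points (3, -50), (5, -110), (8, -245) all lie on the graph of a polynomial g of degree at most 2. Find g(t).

g(t) = -3t^2 - 6t - 5

Using the Lagrange interpolation formula with nodes 3, 5, 8:
  L_0(t) = (t - 5)(t - 8) / 10
  L_1(t) = (t - 3)(t - 8) / -6
  L_2(t) = (t - 3)(t - 5) / 15
Then g(t) = -50·L_0(t) - 110·L_1(t) - 245·L_2(t).
Expanding and collecting terms gives g(t) = -3t² - 6t - 5.
Check: g(5) = -110. ✓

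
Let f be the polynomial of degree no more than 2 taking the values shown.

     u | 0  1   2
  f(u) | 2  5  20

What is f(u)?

f(u) = 6u^2 - 3u + 2

Write f(u) = au^2 + bu + c. Substituting each data point gives a linear system:
  c = 2
  a + b + c = 5
  4a + 2b + c = 20
Solving the system yields a = 6, b = -3, c = 2.
So f(u) = 6u² - 3u + 2.
Check: f(1) = 5. ✓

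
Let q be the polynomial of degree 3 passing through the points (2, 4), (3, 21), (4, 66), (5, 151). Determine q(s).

Using the Lagrange interpolation formula with nodes 2, 3, 4, 5:
  L_0(s) = (s - 3)(s - 4)(s - 5) / -6
  L_1(s) = (s - 2)(s - 4)(s - 5) / 2
  L_2(s) = (s - 2)(s - 3)(s - 5) / -2
  L_3(s) = (s - 2)(s - 3)(s - 4) / 6
Then q(s) = 4·L_0(s) + 21·L_1(s) + 66·L_2(s) + 151·L_3(s).
Expanding and collecting terms gives q(s) = 2s^3 - 4s^2 - s + 6.
Check: q(5) = 151. ✓

q(s) = 2s^3 - 4s^2 - s + 6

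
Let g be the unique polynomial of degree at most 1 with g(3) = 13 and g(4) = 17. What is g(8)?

33

Using the Lagrange interpolation formula with nodes 3, 4:
  L_0(s) = (s - 4) / -1
  L_1(s) = (s - 3) / 1
Then g(s) = 13·L_0(s) + 17·L_1(s).
Expanding and collecting terms gives g(s) = 4s + 1.
Evaluating at s = 8: g(8) = 33.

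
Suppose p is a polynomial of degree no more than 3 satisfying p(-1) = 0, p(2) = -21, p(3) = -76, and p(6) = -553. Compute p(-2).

-1

Write p(x) = ax^3 + bx^2 + cx + d. Substituting each data point gives a linear system:
  -a + b - c + d = 0
  8a + 4b + 2c + d = -21
  27a + 9b + 3c + d = -76
  216a + 36b + 6c + d = -553
Solving the system yields a = -2, b = -4, c = 3, d = 5.
So p(x) = -2x³ - 4x² + 3x + 5.
Then p(-2) = -1.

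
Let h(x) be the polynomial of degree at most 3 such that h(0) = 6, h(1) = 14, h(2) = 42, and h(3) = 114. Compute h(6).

Write h(x) = ax^3 + bx^2 + cx + d. Substituting each data point gives a linear system:
  d = 6
  a + b + c + d = 14
  8a + 4b + 2c + d = 42
  27a + 9b + 3c + d = 114
Solving the system yields a = 4, b = -2, c = 6, d = 6.
So h(x) = 4x^3 - 2x^2 + 6x + 6.
Then h(6) = 834.

834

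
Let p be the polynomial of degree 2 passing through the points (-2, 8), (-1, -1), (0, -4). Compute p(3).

Write p(t) = at^2 + bt + c. Substituting each data point gives a linear system:
  4a - 2b + c = 8
  a - b + c = -1
  c = -4
Solving the system yields a = 3, b = 0, c = -4.
So p(t) = 3t² - 4.
Then p(3) = 23.

23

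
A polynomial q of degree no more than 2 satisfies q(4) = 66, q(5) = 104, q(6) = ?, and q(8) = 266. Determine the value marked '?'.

150

The 3 known points determine the degree-2 polynomial uniquely.
Write q(x) = ax^2 + bx + c. Substituting each data point gives a linear system:
  16a + 4b + c = 66
  25a + 5b + c = 104
  64a + 8b + c = 266
Solving the system yields a = 4, b = 2, c = -6.
So q(x) = 4x^2 + 2x - 6.
Then q(6) = 150.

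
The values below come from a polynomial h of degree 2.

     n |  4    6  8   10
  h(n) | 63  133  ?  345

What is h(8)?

On equispaced nodes a degree-2 polynomial has vanishing third forward difference, so
  - h(4) + 3·h(6) - 3·h(8) + h(10) = 0.
Substituting the known values and solving for h(8):
  -3·h(8) = -681
  h(8) = 227.

227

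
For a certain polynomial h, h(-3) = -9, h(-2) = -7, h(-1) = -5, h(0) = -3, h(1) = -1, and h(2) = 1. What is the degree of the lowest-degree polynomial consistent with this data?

Forward differences of the values at u = -3, -2, -1, 0, 1, 2:
  h  : -9  -7  -5  -3  -1  1
  Δ  : 2  2  2  2  2
  Δ^2: 0  0  0  0
  Δ^3: 0  0  0
  Δ^4: 0  0
  Δ^5: 0
The first differences are constant (2) and nonzero, while all higher differences vanish, so the minimal degree is 1.

1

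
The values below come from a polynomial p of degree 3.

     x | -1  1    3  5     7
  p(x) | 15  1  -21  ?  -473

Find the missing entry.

-147

The 4 known points determine the degree-3 polynomial uniquely.
Write p(x) = ax^3 + bx^2 + cx + d. Substituting each data point gives a linear system:
  -a + b - c + d = 15
  a + b + c + d = 1
  27a + 9b + 3c + d = -21
  343a + 49b + 7c + d = -473
Solving the system yields a = -2, b = 5, c = -5, d = 3.
So p(x) = -2x³ + 5x² - 5x + 3.
Then p(5) = -147.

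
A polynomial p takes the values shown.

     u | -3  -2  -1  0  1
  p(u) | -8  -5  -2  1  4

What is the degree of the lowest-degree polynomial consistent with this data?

1

Forward differences of the values at u = -3, -2, -1, 0, 1:
  p  : -8  -5  -2  1  4
  Δ  : 3  3  3  3
  Δ^2: 0  0  0
  Δ^3: 0  0
  Δ^4: 0
The first differences are constant (3) and nonzero, while all higher differences vanish, so the minimal degree is 1.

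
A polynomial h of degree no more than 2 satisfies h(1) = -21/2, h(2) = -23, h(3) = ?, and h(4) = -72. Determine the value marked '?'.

On equispaced nodes a degree-2 polynomial has vanishing third forward difference, so
  - h(1) + 3·h(2) - 3·h(3) + h(4) = 0.
Substituting the known values and solving for h(3):
  -3·h(3) = 261/2
  h(3) = -87/2.

-87/2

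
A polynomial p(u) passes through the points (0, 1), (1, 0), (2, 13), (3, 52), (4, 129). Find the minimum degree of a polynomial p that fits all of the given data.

3

Forward differences of the values at u = 0, 1, 2, 3, 4:
  p  : 1  0  13  52  129
  Δ  : -1  13  39  77
  Δ^2: 14  26  38
  Δ^3: 12  12
  Δ^4: 0
The third differences are constant (12) and nonzero, while all higher differences vanish, so the minimal degree is 3.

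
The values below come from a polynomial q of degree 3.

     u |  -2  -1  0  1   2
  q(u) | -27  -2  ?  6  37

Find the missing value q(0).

1

On equispaced nodes a degree-3 polynomial has vanishing fourth forward difference, so
  q(-2) - 4·q(-1) + 6·q(0) - 4·q(1) + q(2) = 0.
Substituting the known values and solving for q(0):
  6·q(0) = 6
  q(0) = 1.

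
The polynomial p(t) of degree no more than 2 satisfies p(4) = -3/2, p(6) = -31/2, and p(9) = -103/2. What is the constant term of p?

Write p(t) = at^2 + bt + c. Substituting each data point gives a linear system:
  16a + 4b + c = -3/2
  36a + 6b + c = -31/2
  81a + 9b + c = -103/2
Solving the system yields a = -1, b = 3, c = 5/2.
So p(t) = -t^2 + 3t + 5/2.
The constant term is 5/2.

5/2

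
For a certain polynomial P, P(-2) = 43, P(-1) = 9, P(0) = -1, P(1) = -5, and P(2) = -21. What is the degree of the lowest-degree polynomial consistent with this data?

Forward differences of the values at n = -2, -1, 0, 1, 2:
  P  : 43  9  -1  -5  -21
  Δ  : -34  -10  -4  -16
  Δ^2: 24  6  -12
  Δ^3: -18  -18
  Δ^4: 0
The third differences are constant (-18) and nonzero, while all higher differences vanish, so the minimal degree is 3.

3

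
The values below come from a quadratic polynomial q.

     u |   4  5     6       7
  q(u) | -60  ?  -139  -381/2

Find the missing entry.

On equispaced nodes a degree-2 polynomial has vanishing third forward difference, so
  - q(4) + 3·q(5) - 3·q(6) + q(7) = 0.
Substituting the known values and solving for q(5):
  3·q(5) = -573/2
  q(5) = -191/2.

-191/2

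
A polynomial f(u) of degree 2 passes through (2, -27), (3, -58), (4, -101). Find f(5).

Forward differences of the values at u = 2, 3, 4:
  f  : -27  -58  -101
  Δ  : -31  -43
  Δ^2: -12
The second differences are constant, confirming degree 2.
Interpolating (Newton forward form) and evaluating at u = 5 gives f(5) = -156.

-156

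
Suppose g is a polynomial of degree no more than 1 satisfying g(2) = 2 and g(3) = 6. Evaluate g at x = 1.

-2

Write g(x) = ax + b. Substituting each data point gives a linear system:
  2a + b = 2
  3a + b = 6
Solving the system yields a = 4, b = -6.
So g(x) = 4x - 6.
Then g(1) = -2.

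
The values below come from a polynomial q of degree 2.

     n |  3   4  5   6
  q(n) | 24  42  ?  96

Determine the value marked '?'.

66

The 3 known points determine the degree-2 polynomial uniquely.
Write q(n) = an^2 + bn + c. Substituting each data point gives a linear system:
  9a + 3b + c = 24
  16a + 4b + c = 42
  36a + 6b + c = 96
Solving the system yields a = 3, b = -3, c = 6.
So q(n) = 3n^2 - 3n + 6.
Then q(5) = 66.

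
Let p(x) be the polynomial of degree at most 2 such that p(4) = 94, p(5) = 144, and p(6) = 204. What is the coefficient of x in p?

5

Write p(x) = ax^2 + bx + c. Substituting each data point gives a linear system:
  16a + 4b + c = 94
  25a + 5b + c = 144
  36a + 6b + c = 204
Solving the system yields a = 5, b = 5, c = -6.
So p(x) = 5x² + 5x - 6.
The coefficient of x is 5.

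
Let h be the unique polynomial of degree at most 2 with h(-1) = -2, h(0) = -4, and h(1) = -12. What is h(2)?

Write h(n) = an^2 + bn + c. Substituting each data point gives a linear system:
  a - b + c = -2
  c = -4
  a + b + c = -12
Solving the system yields a = -3, b = -5, c = -4.
So h(n) = -3n^2 - 5n - 4.
Then h(2) = -26.

-26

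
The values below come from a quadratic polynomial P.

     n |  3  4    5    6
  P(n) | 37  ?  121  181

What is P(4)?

73

On equispaced nodes a degree-2 polynomial has vanishing third forward difference, so
  - P(3) + 3·P(4) - 3·P(5) + P(6) = 0.
Substituting the known values and solving for P(4):
  3·P(4) = 219
  P(4) = 73.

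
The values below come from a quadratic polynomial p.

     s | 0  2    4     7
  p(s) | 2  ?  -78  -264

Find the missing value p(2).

The 3 known points determine the degree-2 polynomial uniquely.
Write p(s) = as^2 + bs + c. Substituting each data point gives a linear system:
  c = 2
  16a + 4b + c = -78
  49a + 7b + c = -264
Solving the system yields a = -6, b = 4, c = 2.
So p(s) = -6s² + 4s + 2.
Then p(2) = -14.

-14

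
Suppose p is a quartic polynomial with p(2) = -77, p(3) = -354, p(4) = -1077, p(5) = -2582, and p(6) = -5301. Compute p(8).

Using the Lagrange interpolation formula with nodes 2, 3, 4, 5, 6:
  L_0(t) = (t - 3)(t - 4)(t - 5)(t - 6) / 24
  L_1(t) = (t - 2)(t - 4)(t - 5)(t - 6) / -6
  L_2(t) = (t - 2)(t - 3)(t - 5)(t - 6) / 4
  L_3(t) = (t - 2)(t - 3)(t - 4)(t - 6) / -6
  L_4(t) = (t - 2)(t - 3)(t - 4)(t - 5) / 24
Then p(t) = -77·L_0(t) - 354·L_1(t) - 1077·L_2(t) - 2582·L_3(t) - 5301·L_4(t).
Expanding and collecting terms gives p(t) = -4t^4 - 3t^2 - 2t + 3.
Evaluating at t = 8: p(8) = -16589.

-16589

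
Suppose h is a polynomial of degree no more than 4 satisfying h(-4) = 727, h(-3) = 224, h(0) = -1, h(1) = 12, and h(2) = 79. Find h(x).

Using the Lagrange interpolation formula with nodes -4, -3, 0, 1, 2:
  L_0(x) = (x + 3)x(x - 1)(x - 2) / 120
  L_1(x) = (x + 4)x(x - 1)(x - 2) / -60
  L_2(x) = (x + 4)(x + 3)(x - 1)(x - 2) / 24
  L_3(x) = (x + 4)(x + 3)x(x - 2) / -20
  L_4(x) = (x + 4)(x + 3)x(x - 1) / 60
Then h(x) = 727·L_0(x) + 224·L_1(x) - 1·L_2(x) + 12·L_3(x) + 79·L_4(x).
Expanding and collecting terms gives h(x) = 3x^4 + x^3 + 3x^2 + 6x - 1.
Check: h(-4) = 727. ✓

h(x) = 3x^4 + x^3 + 3x^2 + 6x - 1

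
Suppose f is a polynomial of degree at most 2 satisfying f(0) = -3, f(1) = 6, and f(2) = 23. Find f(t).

f(t) = 4t^2 + 5t - 3

Write f(t) = at^2 + bt + c. Substituting each data point gives a linear system:
  c = -3
  a + b + c = 6
  4a + 2b + c = 23
Solving the system yields a = 4, b = 5, c = -3.
So f(t) = 4t^2 + 5t - 3.
Check: f(0) = -3. ✓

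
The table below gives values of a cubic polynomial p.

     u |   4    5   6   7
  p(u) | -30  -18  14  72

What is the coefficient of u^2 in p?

Write p(u) = au^3 + bu^2 + cu + d. Substituting each data point gives a linear system:
  64a + 16b + 4c + d = -30
  125a + 25b + 5c + d = -18
  216a + 36b + 6c + d = 14
  343a + 49b + 7c + d = 72
Solving the system yields a = 1, b = -5, c = -4, d = 2.
So p(u) = u^3 - 5u^2 - 4u + 2.
The coefficient of u^2 is -5.

-5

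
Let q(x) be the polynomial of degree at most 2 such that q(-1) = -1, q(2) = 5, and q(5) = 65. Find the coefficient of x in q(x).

Write q(x) = ax^2 + bx + c. Substituting each data point gives a linear system:
  a - b + c = -1
  4a + 2b + c = 5
  25a + 5b + c = 65
Solving the system yields a = 3, b = -1, c = -5.
So q(x) = 3x² - x - 5.
The coefficient of x is -1.

-1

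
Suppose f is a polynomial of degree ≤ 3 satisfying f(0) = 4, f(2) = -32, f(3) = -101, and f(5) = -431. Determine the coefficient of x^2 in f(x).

Write f(x) = ax^3 + bx^2 + cx + d. Substituting each data point gives a linear system:
  d = 4
  8a + 4b + 2c + d = -32
  27a + 9b + 3c + d = -101
  125a + 25b + 5c + d = -431
Solving the system yields a = -3, b = -2, c = -2, d = 4.
So f(x) = -3x³ - 2x² - 2x + 4.
The coefficient of x^2 is -2.

-2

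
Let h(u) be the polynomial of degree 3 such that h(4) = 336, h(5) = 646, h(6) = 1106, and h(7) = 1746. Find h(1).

Using the Lagrange interpolation formula with nodes 4, 5, 6, 7:
  L_0(u) = (u - 5)(u - 6)(u - 7) / -6
  L_1(u) = (u - 4)(u - 6)(u - 7) / 2
  L_2(u) = (u - 4)(u - 5)(u - 7) / -2
  L_3(u) = (u - 4)(u - 5)(u - 6) / 6
Then h(u) = 336·L_0(u) + 646·L_1(u) + 1106·L_2(u) + 1746·L_3(u).
Expanding and collecting terms gives h(u) = 5u^3 + 5u - 4.
Evaluating at u = 1: h(1) = 6.

6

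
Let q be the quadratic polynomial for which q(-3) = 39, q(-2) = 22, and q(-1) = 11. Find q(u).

q(u) = 3u^2 - 2u + 6

Using the Lagrange interpolation formula with nodes -3, -2, -1:
  L_0(u) = (u + 2)(u + 1) / 2
  L_1(u) = (u + 3)(u + 1) / -1
  L_2(u) = (u + 3)(u + 2) / 2
Then q(u) = 39·L_0(u) + 22·L_1(u) + 11·L_2(u).
Expanding and collecting terms gives q(u) = 3u^2 - 2u + 6.
Check: q(-3) = 39. ✓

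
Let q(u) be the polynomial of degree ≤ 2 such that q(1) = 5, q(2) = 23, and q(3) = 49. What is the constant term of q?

-5

Write q(u) = au^2 + bu + c. Substituting each data point gives a linear system:
  a + b + c = 5
  4a + 2b + c = 23
  9a + 3b + c = 49
Solving the system yields a = 4, b = 6, c = -5.
So q(u) = 4u^2 + 6u - 5.
The constant term is -5.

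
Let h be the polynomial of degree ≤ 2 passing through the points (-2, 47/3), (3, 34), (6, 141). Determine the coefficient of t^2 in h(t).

4

Write h(t) = at^2 + bt + c. Substituting each data point gives a linear system:
  4a - 2b + c = 47/3
  9a + 3b + c = 34
  36a + 6b + c = 141
Solving the system yields a = 4, b = -1/3, c = -1.
So h(t) = 4t^2 - (1/3)t - 1.
The leading coefficient is 4.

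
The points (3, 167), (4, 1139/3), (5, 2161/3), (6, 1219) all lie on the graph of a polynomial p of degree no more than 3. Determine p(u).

Write p(u) = au^3 + bu^2 + cu + d. Substituting each data point gives a linear system:
  27a + 9b + 3c + d = 167
  64a + 16b + 4c + d = 1139/3
  125a + 25b + 5c + d = 2161/3
  216a + 36b + 6c + d = 1219
Solving the system yields a = 5, b = 4, c = -1/3, d = -3.
So p(u) = 5u³ + 4u² - (1/3)u - 3.
Check: p(6) = 1219. ✓

p(u) = 5u^3 + 4u^2 - (1/3)u - 3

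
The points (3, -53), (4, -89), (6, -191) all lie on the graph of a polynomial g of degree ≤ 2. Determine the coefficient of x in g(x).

Write g(x) = ax^2 + bx + c. Substituting each data point gives a linear system:
  9a + 3b + c = -53
  16a + 4b + c = -89
  36a + 6b + c = -191
Solving the system yields a = -5, b = -1, c = -5.
So g(x) = -5x^2 - x - 5.
The coefficient of x is -1.

-1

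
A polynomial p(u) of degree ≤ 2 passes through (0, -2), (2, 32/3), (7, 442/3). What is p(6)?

Write p(u) = au^2 + bu + c. Substituting each data point gives a linear system:
  c = -2
  4a + 2b + c = 32/3
  49a + 7b + c = 442/3
Solving the system yields a = 3, b = 1/3, c = -2.
So p(u) = 3u^2 + (1/3)u - 2.
Then p(6) = 108.

108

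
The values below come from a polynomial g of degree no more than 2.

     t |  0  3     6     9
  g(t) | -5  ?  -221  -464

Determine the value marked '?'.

-68

On equispaced nodes a degree-2 polynomial has vanishing third forward difference, so
  - g(0) + 3·g(3) - 3·g(6) + g(9) = 0.
Substituting the known values and solving for g(3):
  3·g(3) = -204
  g(3) = -68.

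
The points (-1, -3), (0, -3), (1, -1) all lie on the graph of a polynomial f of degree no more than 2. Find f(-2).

Using the Lagrange interpolation formula with nodes -1, 0, 1:
  L_0(u) = u(u - 1) / 2
  L_1(u) = (u + 1)(u - 1) / -1
  L_2(u) = (u + 1)u / 2
Then f(u) = -3·L_0(u) - 3·L_1(u) - 1·L_2(u).
Expanding and collecting terms gives f(u) = u^2 + u - 3.
Evaluating at u = -2: f(-2) = -1.

-1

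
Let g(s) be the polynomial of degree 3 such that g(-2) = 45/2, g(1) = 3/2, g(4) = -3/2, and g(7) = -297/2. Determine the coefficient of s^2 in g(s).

Write g(s) = as^3 + bs^2 + cs + d. Substituting each data point gives a linear system:
  -8a + 4b - 2c + d = 45/2
  a + b + c + d = 3/2
  64a + 16b + 4c + d = -3/2
  343a + 49b + 7c + d = -297/2
Solving the system yields a = -1, b = 4, c = 0, d = -3/2.
So g(s) = -s^3 + 4s^2 - 3/2.
The coefficient of s^2 is 4.

4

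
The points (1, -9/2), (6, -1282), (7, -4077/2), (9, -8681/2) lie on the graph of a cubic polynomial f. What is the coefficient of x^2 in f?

1/2

Write f(x) = ax^3 + bx^2 + cx + d. Substituting each data point gives a linear system:
  a + b + c + d = -9/2
  216a + 36b + 6c + d = -1282
  343a + 49b + 7c + d = -4077/2
  729a + 81b + 9c + d = -8681/2
Solving the system yields a = -6, b = 1/2, c = -1, d = 2.
So f(x) = -6x^3 + (1/2)x^2 - x + 2.
The coefficient of x^2 is 1/2.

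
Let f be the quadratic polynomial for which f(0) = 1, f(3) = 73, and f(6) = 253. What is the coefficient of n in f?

Write f(n) = an^2 + bn + c. Substituting each data point gives a linear system:
  c = 1
  9a + 3b + c = 73
  36a + 6b + c = 253
Solving the system yields a = 6, b = 6, c = 1.
So f(n) = 6n² + 6n + 1.
The coefficient of n is 6.

6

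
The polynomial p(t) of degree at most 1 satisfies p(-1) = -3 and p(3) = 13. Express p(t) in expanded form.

p(t) = 4t + 1

Write p(t) = at + b. Substituting each data point gives a linear system:
  -a + b = -3
  3a + b = 13
Solving the system yields a = 4, b = 1.
So p(t) = 4t + 1.
Check: p(-1) = -3. ✓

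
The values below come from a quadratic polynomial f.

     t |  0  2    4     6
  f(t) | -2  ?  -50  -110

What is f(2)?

-14

On equispaced nodes a degree-2 polynomial has vanishing third forward difference, so
  - f(0) + 3·f(2) - 3·f(4) + f(6) = 0.
Substituting the known values and solving for f(2):
  3·f(2) = -42
  f(2) = -14.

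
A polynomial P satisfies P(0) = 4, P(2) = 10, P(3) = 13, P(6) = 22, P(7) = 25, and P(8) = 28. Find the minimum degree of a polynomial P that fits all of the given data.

Divided differences on the nodes 0, 2, 3, 6, 7, 8:
  order 0: 4  10  13  22  25  28
  order 1: 3  3  3  3  3
  order 2: 0  0  0  0
  order 3: 0  0  0
  order 4: 0  0
  order 5: 0
The order-1 divided differences are all 3 (nonzero) and every higher order vanishes, so the data lies on a polynomial of degree exactly 1.

1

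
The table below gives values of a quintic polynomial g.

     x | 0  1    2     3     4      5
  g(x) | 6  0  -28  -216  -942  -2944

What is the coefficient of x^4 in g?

0

Write g(x) = ax^5 + bx^4 + cx^3 + dx^2 + ex + k. Substituting each data point gives a linear system:
  k = 6
  a + b + c + d + e + k = 0
  32a + 16b + 8c + 4d + 2e + k = -28
  243a + 81b + 27c + 9d + 3e + k = -216
  1024a + 256b + 64c + 16d + 4e + k = -942
  3125a + 625b + 125c + 25d + 5e + k = -2944
Solving the system yields a = -1, b = 0, c = 2, d = -2, e = -5, k = 6.
So g(x) = -x^5 + 2x^3 - 2x^2 - 5x + 6.
The coefficient of x^4 is 0.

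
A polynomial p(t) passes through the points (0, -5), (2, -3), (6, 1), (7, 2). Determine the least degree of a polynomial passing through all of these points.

Divided differences on the nodes 0, 2, 6, 7:
  order 0: -5  -3  1  2
  order 1: 1  1  1
  order 2: 0  0
  order 3: 0
The order-1 divided differences are all 1 (nonzero) and every higher order vanishes, so the data lies on a polynomial of degree exactly 1.

1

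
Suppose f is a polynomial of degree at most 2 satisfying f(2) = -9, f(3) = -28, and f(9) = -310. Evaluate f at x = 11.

-468

Using the Lagrange interpolation formula with nodes 2, 3, 9:
  L_0(x) = (x - 3)(x - 9) / 7
  L_1(x) = (x - 2)(x - 9) / -6
  L_2(x) = (x - 2)(x - 3) / 42
Then f(x) = -9·L_0(x) - 28·L_1(x) - 310·L_2(x).
Expanding and collecting terms gives f(x) = -4x² + x + 5.
Evaluating at x = 11: f(11) = -468.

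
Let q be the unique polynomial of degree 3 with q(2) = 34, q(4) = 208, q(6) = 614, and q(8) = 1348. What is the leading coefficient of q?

Write q(s) = as^3 + bs^2 + cs + d. Substituting each data point gives a linear system:
  8a + 4b + 2c + d = 34
  64a + 16b + 4c + d = 208
  216a + 36b + 6c + d = 614
  512a + 64b + 8c + d = 1348
Solving the system yields a = 2, b = 5, c = 1, d = -4.
So q(s) = 2s^3 + 5s^2 + s - 4.
The leading coefficient is 2.

2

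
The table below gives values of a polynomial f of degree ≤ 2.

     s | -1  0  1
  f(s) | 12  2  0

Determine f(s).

Using the Lagrange interpolation formula with nodes -1, 0, 1:
  L_0(s) = s(s - 1) / 2
  L_1(s) = (s + 1)(s - 1) / -1
  L_2(s) = (s + 1)s / 2
Then f(s) = 12·L_0(s) + 2·L_1(s) + 0·L_2(s).
Expanding and collecting terms gives f(s) = 4s² - 6s + 2.
Check: f(1) = 0. ✓

f(s) = 4s^2 - 6s + 2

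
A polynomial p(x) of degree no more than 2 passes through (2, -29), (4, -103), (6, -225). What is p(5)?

-158

Write p(x) = ax^2 + bx + c. Substituting each data point gives a linear system:
  4a + 2b + c = -29
  16a + 4b + c = -103
  36a + 6b + c = -225
Solving the system yields a = -6, b = -1, c = -3.
So p(x) = -6x^2 - x - 3.
Then p(5) = -158.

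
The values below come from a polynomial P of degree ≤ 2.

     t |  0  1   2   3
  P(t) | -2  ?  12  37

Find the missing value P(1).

-1

On equispaced nodes a degree-2 polynomial has vanishing third forward difference, so
  - P(0) + 3·P(1) - 3·P(2) + P(3) = 0.
Substituting the known values and solving for P(1):
  3·P(1) = -3
  P(1) = -1.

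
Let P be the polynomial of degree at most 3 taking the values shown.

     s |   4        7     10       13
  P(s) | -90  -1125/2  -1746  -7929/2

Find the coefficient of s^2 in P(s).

5/2

Write P(s) = as^3 + bs^2 + cs + d. Substituting each data point gives a linear system:
  64a + 16b + 4c + d = -90
  343a + 49b + 7c + d = -1125/2
  1000a + 100b + 10c + d = -1746
  2197a + 169b + 13c + d = -7929/2
Solving the system yields a = -2, b = 5/2, c = 1, d = -6.
So P(s) = -2s³ + (5/2)s² + s - 6.
The coefficient of s^2 is 5/2.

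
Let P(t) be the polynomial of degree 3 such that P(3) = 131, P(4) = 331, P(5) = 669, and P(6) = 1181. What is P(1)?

1

Using the Lagrange interpolation formula with nodes 3, 4, 5, 6:
  L_0(t) = (t - 4)(t - 5)(t - 6) / -6
  L_1(t) = (t - 3)(t - 5)(t - 6) / 2
  L_2(t) = (t - 3)(t - 4)(t - 6) / -2
  L_3(t) = (t - 3)(t - 4)(t - 5) / 6
Then P(t) = 131·L_0(t) + 331·L_1(t) + 669·L_2(t) + 1181·L_3(t).
Expanding and collecting terms gives P(t) = 6t^3 - 3t^2 - t - 1.
Evaluating at t = 1: P(1) = 1.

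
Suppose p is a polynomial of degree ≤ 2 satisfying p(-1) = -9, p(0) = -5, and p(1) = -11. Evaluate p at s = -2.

-23

Using the Lagrange interpolation formula with nodes -1, 0, 1:
  L_0(s) = s(s - 1) / 2
  L_1(s) = (s + 1)(s - 1) / -1
  L_2(s) = (s + 1)s / 2
Then p(s) = -9·L_0(s) - 5·L_1(s) - 11·L_2(s).
Expanding and collecting terms gives p(s) = -5s^2 - s - 5.
Evaluating at s = -2: p(-2) = -23.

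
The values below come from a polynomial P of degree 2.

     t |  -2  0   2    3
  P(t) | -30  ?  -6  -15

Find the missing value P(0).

-6

The 3 known points determine the degree-2 polynomial uniquely.
Write P(t) = at^2 + bt + c. Substituting each data point gives a linear system:
  4a - 2b + c = -30
  4a + 2b + c = -6
  9a + 3b + c = -15
Solving the system yields a = -3, b = 6, c = -6.
So P(t) = -3t² + 6t - 6.
Then P(0) = -6.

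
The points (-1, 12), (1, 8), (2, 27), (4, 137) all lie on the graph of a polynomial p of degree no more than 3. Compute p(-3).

Using the Lagrange interpolation formula with nodes -1, 1, 2, 4:
  L_0(u) = (u - 1)(u - 2)(u - 4) / -30
  L_1(u) = (u + 1)(u - 2)(u - 4) / 6
  L_2(u) = (u + 1)(u - 1)(u - 4) / -6
  L_3(u) = (u + 1)(u - 1)(u - 2) / 30
Then p(u) = 12·L_0(u) + 8·L_1(u) + 27·L_2(u) + 137·L_3(u).
Expanding and collecting terms gives p(u) = u^3 + 5u^2 - 3u + 5.
Evaluating at u = -3: p(-3) = 32.

32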